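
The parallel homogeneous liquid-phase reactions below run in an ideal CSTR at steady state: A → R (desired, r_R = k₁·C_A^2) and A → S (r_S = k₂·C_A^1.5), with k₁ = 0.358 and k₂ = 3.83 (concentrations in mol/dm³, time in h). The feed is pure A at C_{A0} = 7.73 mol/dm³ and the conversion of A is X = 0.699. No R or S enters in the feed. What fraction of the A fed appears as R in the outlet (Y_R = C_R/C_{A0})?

Exit C_A = C_{A0}(1−X) = 7.73×0.301 = 2.327 mol/dm³.
Rates in a CSTR are evaluated at the outlet concentration: r_R = 0.358×2.327^2 = 1.938, r_S = 3.83×2.327^1.5 = 13.59.
Fraction of consumed A going to R: r_R/(r_R+r_S) = 0.1248.
C_R = 0.1248·C_{A0}·X = 0.1248×7.73×0.699 = 0.674 mol/dm³; Y_R = C_R/C_{A0} = 0.0872.

0.0872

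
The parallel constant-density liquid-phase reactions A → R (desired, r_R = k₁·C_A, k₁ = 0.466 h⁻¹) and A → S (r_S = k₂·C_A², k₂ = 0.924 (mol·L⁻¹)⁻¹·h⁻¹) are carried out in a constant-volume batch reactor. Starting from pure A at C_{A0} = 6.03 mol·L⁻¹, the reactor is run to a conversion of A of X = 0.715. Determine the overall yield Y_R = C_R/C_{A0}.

C_A = C_{A0}(1−X) = 1.719 mol·L⁻¹.
Along a PFR/batch, dC_R/dC_A = −r_R/(r_R+r_S) = −k₁/(k₁+k₂·C_A).
Integrating from C_{A0} to C_A: C_R = (0.466/0.924)·ln[(0.466+0.924·6.03)/(0.466+0.924·1.72)] = 0.5043·ln(6.038/2.054) = 0.5438 mol·L⁻¹.
Y_R = C_R/C_{A0} = 0.5438/6.03 = 0.0902.

0.0902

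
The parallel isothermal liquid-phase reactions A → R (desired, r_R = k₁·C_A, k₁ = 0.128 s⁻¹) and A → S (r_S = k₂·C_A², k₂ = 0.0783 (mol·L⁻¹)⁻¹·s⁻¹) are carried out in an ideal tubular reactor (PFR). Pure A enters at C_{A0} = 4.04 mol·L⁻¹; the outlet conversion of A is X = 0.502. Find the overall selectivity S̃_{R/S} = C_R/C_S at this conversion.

0.554

C_A = C_{A0}(1−X) = 2.012 mol·L⁻¹.
Along a PFR/batch, dC_R/dC_A = −r_R/(r_R+r_S) = −k₁/(k₁+k₂·C_A).
Integrating from C_{A0} to C_A: C_R = (0.128/0.0783)·ln[(0.128+0.0783·4.04)/(0.128+0.0783·2.01)] = 1.635·ln(0.4443/0.2855) = 0.7229 mol·L⁻¹.
C_S = (C_{A0}−C_A)−C_R = 1.305 mol·L⁻¹; S̃_{R/S} = 0.7229/1.305 = 0.554.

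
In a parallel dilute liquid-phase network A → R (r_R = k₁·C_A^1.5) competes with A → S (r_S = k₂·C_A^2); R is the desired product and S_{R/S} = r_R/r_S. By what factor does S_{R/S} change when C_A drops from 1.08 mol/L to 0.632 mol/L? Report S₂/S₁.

S_{R/S} = (k₁/k₂)·C_A^-0.5, so S₂/S₁ = (C_{A,2}/C_{A,1})^-0.5.
= (0.632/1.08)^(-0.5) = (0.5852)^(-0.5) = 1.31.
Selectivity toward R rises as C_A falls — low-concentration operation is favoured.

1.31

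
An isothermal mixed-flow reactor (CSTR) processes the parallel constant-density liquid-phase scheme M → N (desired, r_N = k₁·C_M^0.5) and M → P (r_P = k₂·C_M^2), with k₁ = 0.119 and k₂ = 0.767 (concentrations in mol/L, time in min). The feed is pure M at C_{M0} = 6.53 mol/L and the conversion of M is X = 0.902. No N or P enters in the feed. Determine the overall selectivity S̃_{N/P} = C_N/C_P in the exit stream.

Exit C_M = C_{M0}(1−X) = 6.53×0.0980 = 0.6399 mol/L.
A CSTR operates uniformly at the exit composition, giving r_N = 0.09520 and r_P = 0.3141 (each k·C_M^n at C_M = 0.6399).
Overall selectivity = C_N/C_P = r_Nτ/(r_Pτ) = r_N/r_P = 0.303.

0.303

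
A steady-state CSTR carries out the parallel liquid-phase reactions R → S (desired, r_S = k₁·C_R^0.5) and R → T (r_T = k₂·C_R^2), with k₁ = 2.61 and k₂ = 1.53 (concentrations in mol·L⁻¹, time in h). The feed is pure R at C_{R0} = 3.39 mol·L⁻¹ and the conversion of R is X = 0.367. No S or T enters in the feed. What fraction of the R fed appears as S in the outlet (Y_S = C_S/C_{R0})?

0.129

Exit C_R = C_{R0}(1−X) = 3.39×0.633 = 2.146 mol·L⁻¹.
A CSTR operates uniformly at the exit composition, giving r_S = 3.823 and r_T = 7.045 (each k·C_R^n at C_R = 2.146).
Fraction of consumed R going to S: r_S/(r_S+r_T) = 0.3518.
C_S = 0.3518·C_{R0}·X = 0.3518×3.39×0.367 = 0.438 mol·L⁻¹; Y_S = C_S/C_{R0} = 0.129.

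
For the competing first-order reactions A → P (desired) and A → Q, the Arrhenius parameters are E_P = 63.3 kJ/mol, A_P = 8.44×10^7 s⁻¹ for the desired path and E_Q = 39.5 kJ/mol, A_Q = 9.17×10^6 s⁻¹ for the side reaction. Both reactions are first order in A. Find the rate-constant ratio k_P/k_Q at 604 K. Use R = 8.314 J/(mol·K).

k_P/k_Q = (A_P/A_Q)·exp[−(E_P−E_Q)/(RT)] = (A_P/A_Q)·exp[(E_Q−E_P)/(RT)].
(E_Q−E_P)/(RT) = (39.5−63.3)×10³/(8.314×604) = -23800/5022 = -4.739.
k_P/k_Q = (8.44×10^7/9.17×10^6)·exp(-4.739) = 9.204 × 0.008743 = 0.0805.
Since E_P > E_Q, raising the temperature improves selectivity toward P.

0.0805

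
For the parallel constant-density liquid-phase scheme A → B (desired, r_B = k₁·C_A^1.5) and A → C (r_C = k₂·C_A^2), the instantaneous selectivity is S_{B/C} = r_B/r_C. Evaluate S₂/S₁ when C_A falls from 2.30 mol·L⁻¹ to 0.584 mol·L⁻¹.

1.98

S_{B/C} = (k₁/k₂)·C_A^-0.5, so S₂/S₁ = (C_{A,2}/C_{A,1})^-0.5.
= (0.584/2.30)^(-0.5) = (0.2539)^(-0.5) = 1.98.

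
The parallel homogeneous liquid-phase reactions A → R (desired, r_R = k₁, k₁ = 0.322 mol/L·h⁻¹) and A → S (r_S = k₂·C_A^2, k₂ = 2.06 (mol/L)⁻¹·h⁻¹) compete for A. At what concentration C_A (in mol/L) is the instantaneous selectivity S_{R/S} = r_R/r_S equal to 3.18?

0.222 mol/L

S_{R/S} = (k₁/k₂)·C_A^-2 ⇒ C_A = (S·k₂/k₁)^(-0.5).
= (3.18×2.06/0.322)^(-0.5) = (20.34)^(-0.5) = 0.222 mol/L.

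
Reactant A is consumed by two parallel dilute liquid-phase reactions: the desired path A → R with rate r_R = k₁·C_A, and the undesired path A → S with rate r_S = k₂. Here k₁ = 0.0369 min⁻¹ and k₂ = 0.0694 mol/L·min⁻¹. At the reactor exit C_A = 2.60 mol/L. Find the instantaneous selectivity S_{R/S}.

S_{R/S} = r_R/r_S = (k₁·C_A)/(k₂) = (k₁/k₂)·C_A.
= (0.0369×2.600) / (0.0694) = 0.09594/0.06940 = 1.38.

1.38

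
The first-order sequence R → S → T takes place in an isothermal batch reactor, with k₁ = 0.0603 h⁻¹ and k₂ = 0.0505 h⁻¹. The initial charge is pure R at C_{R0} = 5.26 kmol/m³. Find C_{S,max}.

Evaluating C_S at t_opt = ln(k₂/k₁)/(k₂−k₁) gives C_{S,max}/C_{R0} = (k₁/k₂)^[k₂/(k₂−k₁)].
= (0.0603/0.0505)^(0.0505/(0.0505−0.0603)) = (1.194)^(-5.153) = 0.4009.
C_{S,max} = 0.4009×5.26 = 2.11 kmol/m³.

2.11 kmol/m³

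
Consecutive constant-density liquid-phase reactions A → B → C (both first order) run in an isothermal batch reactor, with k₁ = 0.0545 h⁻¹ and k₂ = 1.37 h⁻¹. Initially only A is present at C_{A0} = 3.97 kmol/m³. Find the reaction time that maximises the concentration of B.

Setting dC_B/dt = 0 gives t_opt = ln(k₂/k₁)/(k₂−k₁).
= ln(1.37/0.0545)/(1.37−0.0545) = ln(25.14)/1.316 = 3.224/1.316 = 2.45 h.

2.45 h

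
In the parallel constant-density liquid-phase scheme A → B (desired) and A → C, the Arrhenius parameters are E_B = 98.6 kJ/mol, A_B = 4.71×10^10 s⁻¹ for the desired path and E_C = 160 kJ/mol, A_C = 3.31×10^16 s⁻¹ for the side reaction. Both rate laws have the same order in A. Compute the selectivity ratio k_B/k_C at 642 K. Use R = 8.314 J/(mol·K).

0.141

With equal orders, S_{B/C} = k_B/k_C = (A_B/A_C)·exp[(E_C−E_B)/(RT)].
(E_C−E_B)/(RT) = (160−98.6)×10³/(8.314×642) = 61400/5338 = 11.50.
k_B/k_C = (4.71×10^10/3.31×10^16)·exp(11.50) = 1.423×10^-6 × 99044 = 0.141.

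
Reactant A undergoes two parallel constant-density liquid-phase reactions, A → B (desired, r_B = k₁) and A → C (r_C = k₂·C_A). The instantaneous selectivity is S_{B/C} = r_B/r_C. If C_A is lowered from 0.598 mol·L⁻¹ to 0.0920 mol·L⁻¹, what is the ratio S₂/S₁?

6.50

S_{B/C} = (k₁/k₂)·C_A⁻¹, so S₂/S₁ = (C_{A,2}/C_{A,1})⁻¹.
= 0.598/0.0920 = 6.50.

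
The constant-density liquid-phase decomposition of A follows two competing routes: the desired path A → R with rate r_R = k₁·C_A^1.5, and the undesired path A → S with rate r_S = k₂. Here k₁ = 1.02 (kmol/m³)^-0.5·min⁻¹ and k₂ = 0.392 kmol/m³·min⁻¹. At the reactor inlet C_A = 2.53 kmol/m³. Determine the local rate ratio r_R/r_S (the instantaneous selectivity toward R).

10.5

S_{R/S} = r_R/r_S = (k₁·C_A^1.5)/(k₂) = (k₁/k₂)·C_A^1.5.
= (1.02×2.530^1.5) / (0.392) = 4.105/0.3920 = 10.5.
Since the desired path is higher order in A, keeping C_A high (PFR or concentrated feed) favours R.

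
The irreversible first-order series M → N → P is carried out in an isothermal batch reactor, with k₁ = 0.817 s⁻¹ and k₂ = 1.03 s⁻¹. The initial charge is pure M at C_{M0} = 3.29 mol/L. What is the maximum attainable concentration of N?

1.07 mol/L

Evaluating C_N at t_opt = ln(k₂/k₁)/(k₂−k₁) gives C_{N,max}/C_{M0} = (k₁/k₂)^[k₂/(k₂−k₁)].
= (0.817/1.03)^(1.03/(1.03−0.817)) = (0.7932)^(4.836) = 0.3262.
C_{N,max} = 0.3262×3.29 = 1.07 mol/L.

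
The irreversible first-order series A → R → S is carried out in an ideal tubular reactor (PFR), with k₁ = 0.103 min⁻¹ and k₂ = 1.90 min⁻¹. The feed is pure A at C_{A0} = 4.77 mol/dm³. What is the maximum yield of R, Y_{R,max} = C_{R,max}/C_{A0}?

Evaluating C_R at τ_opt = ln(k₂/k₁)/(k₂−k₁) gives C_{R,max}/C_{A0} = (k₁/k₂)^[k₂/(k₂−k₁)].
= (0.103/1.90)^(1.90/(1.90−0.103)) = (0.05421)^(1.057) = 0.04587.

0.0459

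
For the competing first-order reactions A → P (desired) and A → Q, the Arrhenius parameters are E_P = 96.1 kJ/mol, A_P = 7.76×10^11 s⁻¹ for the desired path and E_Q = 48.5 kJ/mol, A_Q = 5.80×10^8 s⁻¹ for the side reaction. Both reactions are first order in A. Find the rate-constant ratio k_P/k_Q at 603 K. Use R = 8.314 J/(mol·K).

0.101

k_P/k_Q = (A_P/A_Q)·exp[−(E_P−E_Q)/(RT)] = (A_P/A_Q)·exp[(E_Q−E_P)/(RT)].
(E_Q−E_P)/(RT) = (48.5−96.1)×10³/(8.314×603) = -47600/5013 = -9.495.
k_P/k_Q = (7.76×10^11/5.80×10^8)·exp(-9.495) = 1338 × 7.525×10^-5 = 0.101.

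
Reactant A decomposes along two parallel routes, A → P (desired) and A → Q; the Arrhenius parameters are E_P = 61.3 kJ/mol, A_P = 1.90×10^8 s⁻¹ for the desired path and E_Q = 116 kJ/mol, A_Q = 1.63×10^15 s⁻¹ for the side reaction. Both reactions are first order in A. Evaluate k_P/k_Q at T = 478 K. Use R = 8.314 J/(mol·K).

With equal orders, S_{P/Q} = k_P/k_Q = (A_P/A_Q)·exp[(E_Q−E_P)/(RT)].
(E_Q−E_P)/(RT) = (116−61.3)×10³/(8.314×478) = 54700/3974 = 13.76.
k_P/k_Q = (1.90×10^8/1.63×10^15)·exp(13.76) = 1.166×10^-7 × 9.499×10^5 = 0.111.
Since E_P < E_Q, lowering the temperature improves selectivity toward P.

0.111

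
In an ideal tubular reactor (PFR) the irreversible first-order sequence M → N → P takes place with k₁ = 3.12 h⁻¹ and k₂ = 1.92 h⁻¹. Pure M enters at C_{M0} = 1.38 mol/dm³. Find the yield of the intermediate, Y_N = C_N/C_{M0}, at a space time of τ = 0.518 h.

0.445

For first-order series with pure M initially, C_N(τ) = k₁C_{M0}/(k₂−k₁)·(e^(−k₁τ) − e^(−k₂τ)).
e^(−k₁τ) = e^(−3.12×0.518) = e^(−1.616) = 0.1987; e^(−k₂τ) = e^(−0.9946) = 0.3699.
C_N = 3.12×1.38/(1.92−3.12) × (0.1987−0.3699) = (-3.588)×(-0.1712) = 0.6144 mol/dm³.
Y_N = C_N/C_{M0} = 0.6144/1.38 = 0.445.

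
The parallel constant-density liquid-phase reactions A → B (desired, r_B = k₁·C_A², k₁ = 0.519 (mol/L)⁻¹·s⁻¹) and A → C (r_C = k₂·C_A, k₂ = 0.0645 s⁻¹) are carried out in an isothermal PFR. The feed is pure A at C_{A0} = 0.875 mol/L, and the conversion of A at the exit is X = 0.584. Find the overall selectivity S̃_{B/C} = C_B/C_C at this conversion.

C_A = C_{A0}(1−X) = 0.3640 mol/L.
Along a PFR/batch, dC_C/dC_A = −r_C/(r_B+r_C) = −k₂/(k₂+k₁·C_A).
Integrating from C_{A0} to C_A: C_C = (0.0645/0.519)·ln[(0.0645+0.519·0.875)/(0.0645+0.519·0.364)] = 0.1243·ln(0.5186/0.2534) = 0.08900 mol/L.
Then C_B = (C_{A0}−C_A) − C_C = 0.5110 − 0.08900 = 0.4220 mol/L.
S̃_{B/C} = C_B/C_C = 0.4220/0.08900 = 4.74.

4.74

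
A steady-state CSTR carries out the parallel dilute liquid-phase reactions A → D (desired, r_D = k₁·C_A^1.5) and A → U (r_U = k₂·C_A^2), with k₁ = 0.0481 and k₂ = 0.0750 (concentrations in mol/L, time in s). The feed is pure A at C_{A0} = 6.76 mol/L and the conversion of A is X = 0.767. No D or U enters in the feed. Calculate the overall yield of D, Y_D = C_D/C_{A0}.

Exit C_A = C_{A0}(1−X) = 6.76×0.233 = 1.575 mol/L.
Rates in a CSTR are evaluated at the outlet concentration: r_D = 0.0481×1.575^1.5 = 0.09508, r_U = 0.0750×1.575^2 = 0.1861.
Fraction of consumed A going to D: r_D/(r_D+r_U) = 0.3382.
C_D = 0.3382·C_{A0}·X = 0.3382×6.76×0.767 = 1.75 mol/L; Y_D = C_D/C_{A0} = 0.259.

0.259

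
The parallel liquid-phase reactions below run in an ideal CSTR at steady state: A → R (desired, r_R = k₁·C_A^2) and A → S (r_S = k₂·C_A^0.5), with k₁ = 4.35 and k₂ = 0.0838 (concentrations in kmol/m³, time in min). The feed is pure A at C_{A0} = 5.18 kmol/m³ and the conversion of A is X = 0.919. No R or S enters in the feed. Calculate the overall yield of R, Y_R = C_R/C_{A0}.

Exit C_A = C_{A0}(1−X) = 5.18×0.0810 = 0.4196 kmol/m³.
Rates in a CSTR are evaluated at the outlet concentration: r_R = 4.35×0.4196^2 = 0.7658, r_S = 0.0838×0.4196^0.5 = 0.05428.
Fraction of consumed A going to R: r_R/(r_R+r_S) = 0.9338.
C_R = 0.9338·C_{A0}·X = 0.9338×5.18×0.919 = 4.45 kmol/m³; Y_R = C_R/C_{A0} = 0.858.

0.858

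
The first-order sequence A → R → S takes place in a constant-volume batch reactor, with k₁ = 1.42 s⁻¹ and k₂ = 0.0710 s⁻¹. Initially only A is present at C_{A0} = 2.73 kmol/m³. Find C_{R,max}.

At the optimum, C_{R,max}/C_{A0} = (k₁/k₂)^[k₂/(k₂−k₁)].
= (1.42/0.0710)^(0.0710/(0.0710−1.42)) = (20.00)^(-0.05263) = 0.8541.
C_{R,max} = 0.8541×2.73 = 2.33 kmol/m³.

2.33 kmol/m³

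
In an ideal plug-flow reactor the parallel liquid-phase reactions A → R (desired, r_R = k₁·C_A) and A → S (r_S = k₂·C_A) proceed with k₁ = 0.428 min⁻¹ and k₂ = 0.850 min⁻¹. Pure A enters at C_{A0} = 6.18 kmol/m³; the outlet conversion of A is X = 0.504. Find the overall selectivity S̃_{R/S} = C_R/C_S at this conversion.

C_A = C_{A0}(1−X) = 3.065 kmol/m³.
Both paths are first order in A, so the instantaneous fraction to R is constant: dC_R/d(−C_A) = k₁/(k₁+k₂) = 0.3349.
C_R = 0.3349·(C_{A0}−C_A) = 0.3349×3.115 = 1.04 kmol/m³.
C_S = (C_{A0}−C_A)−C_R = 2.072 kmol/m³; S̃_{R/S} = 1.043/2.072 = 0.504.

0.504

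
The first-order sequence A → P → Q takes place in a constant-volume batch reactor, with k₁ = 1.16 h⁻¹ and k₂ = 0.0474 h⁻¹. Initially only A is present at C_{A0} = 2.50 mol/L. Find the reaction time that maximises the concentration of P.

2.87 h

For first-order series the maximum of C_P occurs at t_opt = ln(k₂/k₁)/(k₂−k₁).
= ln(0.0474/1.16)/(0.0474−1.16) = ln(0.04086)/-1.113 = -3.198/-1.113 = 2.87 h.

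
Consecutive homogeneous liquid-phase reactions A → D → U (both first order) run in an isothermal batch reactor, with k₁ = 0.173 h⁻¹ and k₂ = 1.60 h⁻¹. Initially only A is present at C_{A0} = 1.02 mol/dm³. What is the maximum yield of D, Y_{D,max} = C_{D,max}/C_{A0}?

0.0826

At the optimum, C_{D,max}/C_{A0} = (k₁/k₂)^[k₂/(k₂−k₁)].
= (0.173/1.60)^(1.60/(1.60−0.173)) = (0.1081)^(1.121) = 0.08257.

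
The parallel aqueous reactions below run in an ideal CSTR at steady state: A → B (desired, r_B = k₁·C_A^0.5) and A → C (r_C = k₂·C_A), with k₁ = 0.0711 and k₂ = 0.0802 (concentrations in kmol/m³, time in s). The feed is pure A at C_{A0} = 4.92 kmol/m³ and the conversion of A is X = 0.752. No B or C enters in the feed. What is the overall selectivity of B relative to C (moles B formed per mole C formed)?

Exit C_A = C_{A0}(1−X) = 4.92×0.248 = 1.220 kmol/m³.
Rates in a CSTR are evaluated at the outlet concentration: r_B = 0.0711×1.220^0.5 = 0.07854, r_C = 0.0802×1.220 = 0.09786.
Overall selectivity = C_B/C_C = r_Bτ/(r_Cτ) = r_B/r_C = 0.803.

0.803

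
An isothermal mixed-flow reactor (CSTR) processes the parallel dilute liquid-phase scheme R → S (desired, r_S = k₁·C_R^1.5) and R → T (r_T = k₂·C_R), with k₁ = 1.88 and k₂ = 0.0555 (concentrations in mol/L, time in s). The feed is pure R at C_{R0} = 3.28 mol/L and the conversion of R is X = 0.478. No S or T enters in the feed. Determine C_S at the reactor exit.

1.53 mol/L

Exit C_R = C_{R0}(1−X) = 3.28×0.522 = 1.712 mol/L.
A CSTR operates uniformly at the exit composition, giving r_S = 4.212 and r_T = 0.09502 (each k·C_R^n at C_R = 1.712).
Fraction of consumed R going to S: r_S/(r_S+r_T) = 0.9779.
C_S = 0.9779·C_{R0}·X = 0.9779×3.28×0.478 = 1.53 mol/L.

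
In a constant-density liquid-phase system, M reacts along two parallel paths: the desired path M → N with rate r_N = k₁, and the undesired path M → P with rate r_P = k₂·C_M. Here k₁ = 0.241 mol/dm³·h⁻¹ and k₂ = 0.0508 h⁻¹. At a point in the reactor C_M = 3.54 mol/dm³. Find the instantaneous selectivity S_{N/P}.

1.34

S_{N/P} = r_N/r_P = (k₁)/(k₂·C_M) = (k₁/k₂)·C_M⁻¹.
= (0.241) / (0.0508×3.540) = 0.2410/0.1798 = 1.34.
The undesired path is higher order in M, so low C_M (CSTR or dilute feed) favours N.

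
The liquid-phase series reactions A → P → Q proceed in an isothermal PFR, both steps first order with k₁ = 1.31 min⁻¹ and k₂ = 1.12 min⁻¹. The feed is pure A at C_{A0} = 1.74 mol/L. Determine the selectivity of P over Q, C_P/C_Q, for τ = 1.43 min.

For first-order series with pure A initially, C_P(τ) = k₁C_{A0}/(k₂−k₁)·(e^(−k₁τ) − e^(−k₂τ)).
e^(−k₁τ) = e^(−1.31×1.43) = e^(−1.873) = 0.1536; e^(−k₂τ) = e^(−1.602) = 0.2016.
C_P = 1.31×1.74/(1.12−1.31) × (0.1536−0.2016) = (-12.00)×(-0.04796) = 0.5753 mol/L.
C_A = C_{A0}e^(−k₁τ) = 0.2673 mol/L, so C_Q = C_{A0}−C_A−C_P = 0.8974 mol/L; C_P/C_Q = 0.641.

0.641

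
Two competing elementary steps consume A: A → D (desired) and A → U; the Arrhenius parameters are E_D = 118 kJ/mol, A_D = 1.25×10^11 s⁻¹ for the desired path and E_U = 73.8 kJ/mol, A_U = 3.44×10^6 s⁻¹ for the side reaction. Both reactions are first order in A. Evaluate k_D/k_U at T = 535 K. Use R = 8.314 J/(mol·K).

1.76

Since both paths have the same order in A, the concentration cancels and S_{D/U} = k_D/k_U = (A_D/A_U)·exp[(E_U−E_D)/(RT)].
(E_U−E_D)/(RT) = (73.8−118)×10³/(8.314×535) = -44200/4448 = -9.937.
k_D/k_U = (1.25×10^11/3.44×10^6)·exp(-9.937) = 36337 × 4.835×10^-5 = 1.76.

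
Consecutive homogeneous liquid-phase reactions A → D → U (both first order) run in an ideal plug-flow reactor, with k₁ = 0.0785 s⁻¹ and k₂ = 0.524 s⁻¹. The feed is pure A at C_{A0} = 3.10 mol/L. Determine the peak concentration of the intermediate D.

0.332 mol/L

At the optimum, C_{D,max}/C_{A0} = (k₁/k₂)^[k₂/(k₂−k₁)].
= (0.0785/0.524)^(0.524/(0.524−0.0785)) = (0.1498)^(1.176) = 0.1072.
C_{D,max} = 0.1072×3.10 = 0.332 mol/L.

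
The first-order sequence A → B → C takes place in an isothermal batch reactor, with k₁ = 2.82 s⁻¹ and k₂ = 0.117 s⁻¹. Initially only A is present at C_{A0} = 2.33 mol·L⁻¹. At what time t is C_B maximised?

Setting dC_B/dt = 0 gives t_opt = ln(k₂/k₁)/(k₂−k₁).
= ln(0.117/2.82)/(0.117−2.82) = ln(0.04149)/-2.703 = -3.182/-2.703 = 1.18 s.

1.18 s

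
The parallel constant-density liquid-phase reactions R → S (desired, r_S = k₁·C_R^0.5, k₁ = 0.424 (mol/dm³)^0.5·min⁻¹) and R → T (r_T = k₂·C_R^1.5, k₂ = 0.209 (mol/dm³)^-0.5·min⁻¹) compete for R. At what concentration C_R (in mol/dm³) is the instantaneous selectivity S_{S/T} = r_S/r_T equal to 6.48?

0.313 mol/dm³

S_{S/T} = (k₁/k₂)·C_R⁻¹ ⇒ C_R = (S·k₂/k₁)^(-1).
= (6.48×0.209/0.424)^(-1) = (3.194)^(-1) = 0.313 mol/dm³.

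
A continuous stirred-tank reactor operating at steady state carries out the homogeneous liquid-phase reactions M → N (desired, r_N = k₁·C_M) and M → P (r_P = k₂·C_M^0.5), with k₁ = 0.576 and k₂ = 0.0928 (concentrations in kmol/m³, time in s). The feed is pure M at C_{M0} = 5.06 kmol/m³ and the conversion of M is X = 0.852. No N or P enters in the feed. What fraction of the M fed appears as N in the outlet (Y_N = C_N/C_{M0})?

0.718

Exit C_M = C_{M0}(1−X) = 5.06×0.148 = 0.7489 kmol/m³.
In a CSTR the entire volume is at exit conditions, so r_N = 0.576×0.7489 = 0.4314 and r_P = 0.0928×0.7489^0.5 = 0.08031.
Fraction of consumed M going to N: r_N/(r_N+r_P) = 0.8430.
C_N = 0.8430·C_{M0}·X = 0.8430×5.06×0.852 = 3.63 kmol/m³; Y_N = C_N/C_{M0} = 0.718.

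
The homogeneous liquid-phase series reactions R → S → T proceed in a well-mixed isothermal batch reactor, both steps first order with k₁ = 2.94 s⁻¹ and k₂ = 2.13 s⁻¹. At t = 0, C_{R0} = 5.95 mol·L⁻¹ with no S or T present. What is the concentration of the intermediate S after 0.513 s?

2.46 mol·L⁻¹

Solving the coupled first-order balances gives C_S(t) = [k₁/(k₂−k₁)]·C_{R0}·(e^(−k₁t) − e^(−k₂t)).
e^(−k₁t) = e^(−2.94×0.513) = e^(−1.508) = 0.2213; e^(−k₂t) = e^(−1.093) = 0.3353.
C_S = 2.94×5.95/(2.13−2.94) × (0.2213−0.3353) = (-21.60)×(-0.1140) = 2.462 mol·L⁻¹.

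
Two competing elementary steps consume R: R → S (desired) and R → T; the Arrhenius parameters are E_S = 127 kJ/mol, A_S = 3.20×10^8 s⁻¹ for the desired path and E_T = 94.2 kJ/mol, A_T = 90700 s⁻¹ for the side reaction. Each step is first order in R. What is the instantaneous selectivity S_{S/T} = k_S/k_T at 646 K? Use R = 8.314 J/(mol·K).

7.86

Since both paths have the same order in R, the concentration cancels and S_{S/T} = k_S/k_T = (A_S/A_T)·exp[(E_T−E_S)/(RT)].
(E_T−E_S)/(RT) = (94.2−127)×10³/(8.314×646) = -32800/5371 = -6.107.
k_S/k_T = (3.20×10^8/90700)·exp(-6.107) = 3528 × 0.002227 = 7.86.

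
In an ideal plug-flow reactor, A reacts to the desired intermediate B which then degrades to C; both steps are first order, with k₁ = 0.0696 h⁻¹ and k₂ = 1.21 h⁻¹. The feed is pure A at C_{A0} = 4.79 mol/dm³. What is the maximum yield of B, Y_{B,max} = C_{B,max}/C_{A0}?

0.0483

At the optimum, C_{B,max}/C_{A0} = (k₁/k₂)^[k₂/(k₂−k₁)].
= (0.0696/1.21)^(1.21/(1.21−0.0696)) = (0.05752)^(1.061) = 0.04832.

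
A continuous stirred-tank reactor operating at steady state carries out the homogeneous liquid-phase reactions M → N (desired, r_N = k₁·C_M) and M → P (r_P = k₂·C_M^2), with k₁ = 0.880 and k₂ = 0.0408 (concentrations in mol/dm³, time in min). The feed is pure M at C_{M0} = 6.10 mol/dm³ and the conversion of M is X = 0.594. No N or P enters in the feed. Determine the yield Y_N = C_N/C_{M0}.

Exit C_M = C_{M0}(1−X) = 6.10×0.406 = 2.477 mol/dm³.
Rates in a CSTR are evaluated at the outlet concentration: r_N = 0.880×2.477 = 2.179, r_P = 0.0408×2.477^2 = 0.2502.
Fraction of consumed M going to N: r_N/(r_N+r_P) = 0.8970.
C_N = 0.8970·C_{M0}·X = 0.8970×6.10×0.594 = 3.25 mol/dm³; Y_N = C_N/C_{M0} = 0.533.

0.533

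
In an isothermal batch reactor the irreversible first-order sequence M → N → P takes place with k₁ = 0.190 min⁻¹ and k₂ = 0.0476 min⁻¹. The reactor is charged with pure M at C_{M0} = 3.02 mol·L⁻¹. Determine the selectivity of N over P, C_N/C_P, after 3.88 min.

9.29

The intermediate concentration in a first-order A→B→C sequence is C_N = k₁C_{M0}(e^(−k₁t) − e^(−k₂t))/(k₂−k₁).
e^(−k₁t) = e^(−0.190×3.88) = e^(−0.7372) = 0.4785; e^(−k₂t) = e^(−0.1847) = 0.8314.
C_N = 0.190×3.02/(0.0476−0.190) × (0.4785−0.8314) = (-4.029)×(-0.3529) = 1.422 mol·L⁻¹.
C_M = C_{M0}e^(−k₁t) = 1.445 mol·L⁻¹, so C_P = C_{M0}−C_M−C_N = 0.1530 mol·L⁻¹; C_N/C_P = 9.29.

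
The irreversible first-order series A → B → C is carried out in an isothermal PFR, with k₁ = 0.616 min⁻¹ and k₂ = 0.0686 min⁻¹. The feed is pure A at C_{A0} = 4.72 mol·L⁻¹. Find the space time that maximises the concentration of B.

Setting dC_B/dτ = 0 gives τ_opt = ln(k₂/k₁)/(k₂−k₁).
= ln(0.0686/0.616)/(0.0686−0.616) = ln(0.1114)/-0.5474 = -2.195/-0.5474 = 4.01 min.

4.01 min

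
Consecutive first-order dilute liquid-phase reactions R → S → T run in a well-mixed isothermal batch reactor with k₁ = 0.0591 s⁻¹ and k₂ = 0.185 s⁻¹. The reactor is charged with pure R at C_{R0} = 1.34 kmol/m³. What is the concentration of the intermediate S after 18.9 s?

0.187 kmol/m³

The intermediate concentration in a first-order A→B→C sequence is C_S = k₁C_{R0}(e^(−k₁t) − e^(−k₂t))/(k₂−k₁).
e^(−k₁t) = e^(−0.0591×18.9) = e^(−1.117) = 0.3273; e^(−k₂t) = e^(−3.496) = 0.03030.
C_S = 0.0591×1.34/(0.185−0.0591) × (0.3273−0.03030) = 0.6290×0.2970 = 0.1868 kmol/m³.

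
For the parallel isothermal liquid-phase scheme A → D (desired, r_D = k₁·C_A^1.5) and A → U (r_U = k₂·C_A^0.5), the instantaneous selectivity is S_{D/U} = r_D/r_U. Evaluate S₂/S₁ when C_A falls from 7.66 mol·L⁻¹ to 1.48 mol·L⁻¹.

S_{D/U} = (k₁/k₂)·C_A, so S₂/S₁ = (C_{A,2}/C_{A,1}).
= 1.48/7.66 = 0.193.

0.193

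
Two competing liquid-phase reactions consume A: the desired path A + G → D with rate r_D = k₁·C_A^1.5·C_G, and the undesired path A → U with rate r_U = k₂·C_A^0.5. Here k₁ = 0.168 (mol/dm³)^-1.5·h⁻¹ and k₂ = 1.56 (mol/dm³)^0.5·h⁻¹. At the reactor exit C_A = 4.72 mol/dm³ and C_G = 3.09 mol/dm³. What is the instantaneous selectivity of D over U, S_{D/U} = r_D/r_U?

1.57

S_{D/U} = r_D/r_U = (k₁·C_A^1.5·C_G)/(k₂·C_A^0.5) = (k₁/k₂)·C_A·C_G.
= (0.168×4.720^1.5×3.090) / (1.56×4.720^0.5) = 5.323/3.389 = 1.57.
Since the desired path is higher order in A, keeping C_A high (PFR or concentrated feed) favours D.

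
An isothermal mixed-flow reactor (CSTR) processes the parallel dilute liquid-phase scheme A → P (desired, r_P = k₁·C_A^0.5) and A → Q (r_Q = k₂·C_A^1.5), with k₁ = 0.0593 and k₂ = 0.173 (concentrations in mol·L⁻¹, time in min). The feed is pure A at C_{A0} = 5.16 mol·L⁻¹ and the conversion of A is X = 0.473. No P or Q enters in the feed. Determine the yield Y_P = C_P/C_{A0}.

Exit C_A = C_{A0}(1−X) = 5.16×0.527 = 2.719 mol·L⁻¹.
In a CSTR the entire volume is at exit conditions, so r_P = 0.0593×2.719^0.5 = 0.09779 and r_Q = 0.173×2.719^1.5 = 0.7758.
Fraction of consumed A going to P: r_P/(r_P+r_Q) = 0.1119.
C_P = 0.1119·C_{A0}·X = 0.1119×5.16×0.473 = 0.273 mol·L⁻¹; Y_P = C_P/C_{A0} = 0.0529.

0.0529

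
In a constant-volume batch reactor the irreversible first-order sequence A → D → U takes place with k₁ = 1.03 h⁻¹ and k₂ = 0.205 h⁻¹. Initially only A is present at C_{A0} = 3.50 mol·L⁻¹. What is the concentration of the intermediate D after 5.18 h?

1.49 mol·L⁻¹

For first-order series with pure A initially, C_D(t) = k₁C_{A0}/(k₂−k₁)·(e^(−k₁t) − e^(−k₂t)).
e^(−k₁t) = e^(−1.03×5.18) = e^(−5.335) = 0.004818; e^(−k₂t) = e^(−1.062) = 0.3458.
C_D = 1.03×3.50/(0.205−1.03) × (0.004818−0.3458) = (-4.370)×(-0.3410) = 1.490 mol·L⁻¹.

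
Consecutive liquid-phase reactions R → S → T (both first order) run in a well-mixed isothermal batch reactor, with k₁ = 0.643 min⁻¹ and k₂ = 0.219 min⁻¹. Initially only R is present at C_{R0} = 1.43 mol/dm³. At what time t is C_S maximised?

2.54 min

The intermediate peaks when r₁ = r₂, i.e. k₁e^(−k₁t) = k₂e^(−k₂t), giving t_opt = ln(k₂/k₁)/(k₂−k₁).
= ln(0.219/0.643)/(0.219−0.643) = ln(0.3406)/-0.4240 = -1.077/-0.4240 = 2.54 min.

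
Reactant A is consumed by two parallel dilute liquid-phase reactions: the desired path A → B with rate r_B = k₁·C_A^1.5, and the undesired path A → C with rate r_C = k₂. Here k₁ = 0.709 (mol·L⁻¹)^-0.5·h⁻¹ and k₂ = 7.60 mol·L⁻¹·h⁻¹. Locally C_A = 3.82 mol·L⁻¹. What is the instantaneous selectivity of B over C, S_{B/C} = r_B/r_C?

0.697

S_{B/C} = r_B/r_C = (k₁·C_A^1.5)/(k₂) = (k₁/k₂)·C_A^1.5.
= (0.709×3.820^1.5) / (7.60) = 5.293/7.600 = 0.697.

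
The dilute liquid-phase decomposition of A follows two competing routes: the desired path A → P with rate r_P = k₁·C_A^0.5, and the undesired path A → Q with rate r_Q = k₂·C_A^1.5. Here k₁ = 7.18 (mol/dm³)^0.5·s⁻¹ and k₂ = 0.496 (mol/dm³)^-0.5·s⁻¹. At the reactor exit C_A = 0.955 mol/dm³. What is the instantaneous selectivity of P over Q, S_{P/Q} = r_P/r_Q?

S_{P/Q} = r_P/r_Q = (k₁·C_A^0.5)/(k₂·C_A^1.5) = (k₁/k₂)·C_A⁻¹.
= (7.18×0.9550^0.5) / (0.496×0.9550^1.5) = 7.017/0.4629 = 15.2.

15.2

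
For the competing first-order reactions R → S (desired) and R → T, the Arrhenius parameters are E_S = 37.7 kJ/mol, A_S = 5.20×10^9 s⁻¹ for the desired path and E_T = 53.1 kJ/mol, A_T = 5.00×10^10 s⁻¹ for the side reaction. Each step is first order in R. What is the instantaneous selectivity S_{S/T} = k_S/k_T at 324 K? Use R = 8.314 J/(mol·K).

k_S/k_T = (A_S/A_T)·exp[−(E_S−E_T)/(RT)] = (A_S/A_T)·exp[(E_T−E_S)/(RT)].
(E_T−E_S)/(RT) = (53.1−37.7)×10³/(8.314×324) = 15400/2694 = 5.717.
k_S/k_T = (5.20×10^9/5.00×10^10)·exp(5.717) = 0.1040 × 304.0 = 31.6.

31.6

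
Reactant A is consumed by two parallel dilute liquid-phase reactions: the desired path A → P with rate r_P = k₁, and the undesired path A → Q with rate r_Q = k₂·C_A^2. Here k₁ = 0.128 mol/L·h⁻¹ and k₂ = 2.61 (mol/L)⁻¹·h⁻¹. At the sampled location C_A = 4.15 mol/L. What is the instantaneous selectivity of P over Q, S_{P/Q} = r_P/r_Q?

S_{P/Q} = r_P/r_Q = (k₁)/(k₂·C_A^2) = (k₁/k₂)·C_A^-2.
= (0.128) / (2.61×4.150^2) = 0.1280/44.95 = 0.00285.
The undesired path is higher order in A, so low C_A (CSTR or dilute feed) favours P.

0.00285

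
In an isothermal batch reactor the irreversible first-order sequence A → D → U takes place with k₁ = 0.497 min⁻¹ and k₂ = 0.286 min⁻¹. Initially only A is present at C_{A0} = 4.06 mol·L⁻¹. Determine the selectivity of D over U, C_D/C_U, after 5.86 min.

0.494

The intermediate concentration in a first-order A→B→C sequence is C_D = k₁C_{A0}(e^(−k₁t) − e^(−k₂t))/(k₂−k₁).
e^(−k₁t) = e^(−0.497×5.86) = e^(−2.912) = 0.05434; e^(−k₂t) = e^(−1.676) = 0.1871.
C_D = 0.497×4.06/(0.286−0.497) × (0.05434−0.1871) = (-9.563)×(-0.1328) = 1.270 mol·L⁻¹.
C_A = C_{A0}e^(−k₁t) = 0.2206 mol·L⁻¹, so C_U = C_{A0}−C_A−C_D = 2.570 mol·L⁻¹; C_D/C_U = 0.494.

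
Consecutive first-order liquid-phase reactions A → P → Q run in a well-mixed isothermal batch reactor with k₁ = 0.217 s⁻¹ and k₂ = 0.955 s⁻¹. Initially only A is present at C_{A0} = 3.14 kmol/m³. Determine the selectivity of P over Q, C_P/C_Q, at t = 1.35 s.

1.20

The intermediate concentration in a first-order A→B→C sequence is C_P = k₁C_{A0}(e^(−k₁t) − e^(−k₂t))/(k₂−k₁).
e^(−k₁t) = e^(−0.217×1.35) = e^(−0.2930) = 0.7461; e^(−k₂t) = e^(−1.289) = 0.2755.
C_P = 0.217×3.14/(0.955−0.217) × (0.7461−0.2755) = 0.9233×0.4706 = 0.4345 kmol/m³.
C_A = C_{A0}e^(−k₁t) = 2.343 kmol/m³, so C_Q = C_{A0}−C_A−C_P = 0.3629 kmol/m³; C_P/C_Q = 1.20.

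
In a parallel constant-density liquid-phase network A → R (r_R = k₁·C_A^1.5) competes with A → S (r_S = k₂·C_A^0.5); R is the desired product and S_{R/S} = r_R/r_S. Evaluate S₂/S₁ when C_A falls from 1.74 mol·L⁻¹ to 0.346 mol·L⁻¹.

0.199

S_{R/S} = (k₁/k₂)·C_A, so S₂/S₁ = (C_{A,2}/C_{A,1}).
= 0.346/1.74 = 0.199.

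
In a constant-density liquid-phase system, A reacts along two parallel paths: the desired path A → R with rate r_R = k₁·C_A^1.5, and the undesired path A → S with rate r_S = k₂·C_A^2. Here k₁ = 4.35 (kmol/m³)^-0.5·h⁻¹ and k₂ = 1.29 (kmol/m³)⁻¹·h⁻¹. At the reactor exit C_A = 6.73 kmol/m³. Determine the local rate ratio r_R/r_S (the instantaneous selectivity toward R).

S_{R/S} = r_R/r_S = (k₁·C_A^1.5)/(k₂·C_A^2) = (k₁/k₂)·C_A^-0.5.
= (4.35×6.730^1.5) / (1.29×6.730^2) = 75.95/58.43 = 1.30.

1.30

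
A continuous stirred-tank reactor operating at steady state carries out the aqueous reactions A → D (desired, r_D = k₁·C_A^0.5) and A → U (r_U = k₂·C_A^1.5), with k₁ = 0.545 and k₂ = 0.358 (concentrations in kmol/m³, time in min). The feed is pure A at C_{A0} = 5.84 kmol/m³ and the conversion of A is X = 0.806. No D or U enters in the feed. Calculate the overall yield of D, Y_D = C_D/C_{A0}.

0.462

Exit C_A = C_{A0}(1−X) = 5.84×0.194 = 1.133 kmol/m³.
Rates in a CSTR are evaluated at the outlet concentration: r_D = 0.545×1.133^0.5 = 0.5801, r_U = 0.358×1.133^1.5 = 0.4317.
Fraction of consumed A going to D: r_D/(r_D+r_U) = 0.5733.
C_D = 0.5733·C_{A0}·X = 0.5733×5.84×0.806 = 2.70 kmol/m³; Y_D = C_D/C_{A0} = 0.462.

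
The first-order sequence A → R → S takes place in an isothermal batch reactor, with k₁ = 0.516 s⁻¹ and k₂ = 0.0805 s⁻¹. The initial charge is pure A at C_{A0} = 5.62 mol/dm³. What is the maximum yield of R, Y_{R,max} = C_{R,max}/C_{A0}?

0.709

At the optimum, C_{R,max}/C_{A0} = (k₁/k₂)^[k₂/(k₂−k₁)].
= (0.516/0.0805)^(0.0805/(0.0805−0.516)) = (6.410)^(-0.1848) = 0.7093.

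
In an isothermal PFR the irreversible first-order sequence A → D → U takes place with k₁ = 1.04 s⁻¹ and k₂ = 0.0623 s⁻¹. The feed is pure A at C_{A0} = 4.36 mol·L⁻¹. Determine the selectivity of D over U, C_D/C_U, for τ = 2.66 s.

Solving the coupled first-order balances gives C_D(τ) = [k₁/(k₂−k₁)]·C_{A0}·(e^(−k₁τ) − e^(−k₂τ)).
e^(−k₁τ) = e^(−1.04×2.66) = e^(−2.766) = 0.06289; e^(−k₂τ) = e^(−0.1657) = 0.8473.
C_D = 1.04×4.36/(0.0623−1.04) × (0.06289−0.8473) = (-4.638)×(-0.7844) = 3.638 mol·L⁻¹.
C_A = C_{A0}e^(−k₁τ) = 0.2742 mol·L⁻¹, so C_U = C_{A0}−C_A−C_D = 0.4479 mol·L⁻¹; C_D/C_U = 8.12.

8.12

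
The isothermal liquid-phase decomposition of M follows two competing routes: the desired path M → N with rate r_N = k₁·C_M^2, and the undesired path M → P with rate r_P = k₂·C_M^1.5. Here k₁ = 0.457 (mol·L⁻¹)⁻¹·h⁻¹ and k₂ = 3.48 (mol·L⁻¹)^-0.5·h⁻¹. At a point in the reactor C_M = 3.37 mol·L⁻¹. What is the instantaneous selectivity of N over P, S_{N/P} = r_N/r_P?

0.241

S_{N/P} = r_N/r_P = (k₁·C_M^2)/(k₂·C_M^1.5) = (k₁/k₂)·C_M^0.5.
= (0.457×3.370^2) / (3.48×3.370^1.5) = 5.190/21.53 = 0.241.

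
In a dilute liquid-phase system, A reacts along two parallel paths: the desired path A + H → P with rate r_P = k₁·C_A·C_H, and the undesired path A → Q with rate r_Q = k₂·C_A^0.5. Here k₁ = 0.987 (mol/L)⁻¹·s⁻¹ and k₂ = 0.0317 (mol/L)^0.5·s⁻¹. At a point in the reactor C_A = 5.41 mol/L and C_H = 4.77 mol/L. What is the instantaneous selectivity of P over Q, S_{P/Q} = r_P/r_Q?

345

S_{P/Q} = r_P/r_Q = (k₁·C_A·C_H)/(k₂·C_A^0.5) = (k₁/k₂)·C_A^0.5·C_H.
= (0.987×5.410×4.770) / (0.0317×5.410^0.5) = 25.47/0.07373 = 345.
Since the desired path is higher order in A, keeping C_A high (PFR or concentrated feed) favours P.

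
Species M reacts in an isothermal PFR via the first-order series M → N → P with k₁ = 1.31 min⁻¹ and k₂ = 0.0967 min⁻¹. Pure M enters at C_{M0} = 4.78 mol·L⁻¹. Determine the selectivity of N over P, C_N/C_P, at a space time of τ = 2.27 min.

Solving the coupled first-order balances gives C_N(τ) = [k₁/(k₂−k₁)]·C_{M0}·(e^(−k₁τ) − e^(−k₂τ)).
e^(−k₁τ) = e^(−1.31×2.27) = e^(−2.974) = 0.05111; e^(−k₂τ) = e^(−0.2195) = 0.8029.
C_N = 1.31×4.78/(0.0967−1.31) × (0.05111−0.8029) = (-5.161)×(-0.7518) = 3.880 mol·L⁻¹.
C_M = C_{M0}e^(−k₁τ) = 0.2443 mol·L⁻¹, so C_P = C_{M0}−C_M−C_N = 0.6557 mol·L⁻¹; C_N/C_P = 5.92.

5.92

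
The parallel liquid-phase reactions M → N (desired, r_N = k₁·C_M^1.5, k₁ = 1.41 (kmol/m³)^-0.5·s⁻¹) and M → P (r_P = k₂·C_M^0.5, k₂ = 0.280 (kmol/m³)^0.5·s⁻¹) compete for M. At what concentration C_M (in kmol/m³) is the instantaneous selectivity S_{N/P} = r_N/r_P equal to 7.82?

1.55 kmol/m³

S_{N/P} = (k₁/k₂)·C_M ⇒ C_M = S·k₂/k₁.
= 7.82×0.280/1.41 = 1.55 kmol/m³.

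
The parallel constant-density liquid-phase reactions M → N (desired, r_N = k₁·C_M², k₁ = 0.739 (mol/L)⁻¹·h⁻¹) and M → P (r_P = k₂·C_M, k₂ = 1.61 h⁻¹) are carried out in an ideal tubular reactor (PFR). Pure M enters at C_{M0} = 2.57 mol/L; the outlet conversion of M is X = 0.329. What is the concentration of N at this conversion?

C_M = C_{M0}(1−X) = 1.724 mol/L.
Along a PFR/batch, dC_P/dC_M = −r_P/(r_N+r_P) = −k₂/(k₂+k₁·C_M).
Integrating from C_{M0} to C_M: C_P = (1.61/0.739)·ln[(1.61+0.739·2.57)/(1.61+0.739·1.72)] = 2.179·ln(3.509/2.884) = 0.4272 mol/L.
Then C_N = (C_{M0}−C_M) − C_P = 0.8455 − 0.4272 = 0.4183 mol/L.

0.418 mol/L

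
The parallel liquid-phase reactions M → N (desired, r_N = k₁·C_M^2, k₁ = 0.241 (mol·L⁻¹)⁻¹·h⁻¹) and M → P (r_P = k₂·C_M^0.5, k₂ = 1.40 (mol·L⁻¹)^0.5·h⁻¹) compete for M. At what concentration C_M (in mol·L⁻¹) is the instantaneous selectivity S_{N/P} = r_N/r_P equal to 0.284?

S_{N/P} = (k₁/k₂)·C_M^1.5 ⇒ C_M = (S·k₂/k₁)^(1/1.5).
= (0.284×1.40/0.241)^(0.6667) = (1.650)^(0.6667) = 1.40 mol·L⁻¹.

1.40 mol·L⁻¹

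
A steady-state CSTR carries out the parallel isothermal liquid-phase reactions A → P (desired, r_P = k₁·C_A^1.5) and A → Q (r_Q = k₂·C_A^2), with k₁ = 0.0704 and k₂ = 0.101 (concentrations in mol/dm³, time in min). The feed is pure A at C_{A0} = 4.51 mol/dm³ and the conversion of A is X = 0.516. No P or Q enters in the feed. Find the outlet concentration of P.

Exit C_A = C_{A0}(1−X) = 4.51×0.484 = 2.183 mol/dm³.
Rates in a CSTR are evaluated at the outlet concentration: r_P = 0.0704×2.183^1.5 = 0.2270, r_Q = 0.101×2.183^2 = 0.4812.
Fraction of consumed A going to P: r_P/(r_P+r_Q) = 0.3206.
C_P = 0.3206·C_{A0}·X = 0.3206×4.51×0.516 = 0.746 mol/dm³.

0.746 mol/dm³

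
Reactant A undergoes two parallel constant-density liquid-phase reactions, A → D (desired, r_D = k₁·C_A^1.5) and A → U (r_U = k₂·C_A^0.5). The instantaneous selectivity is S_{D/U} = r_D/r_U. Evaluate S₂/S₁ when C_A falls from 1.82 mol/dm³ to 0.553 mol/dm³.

0.304

S_{D/U} = (k₁/k₂)·C_A, so S₂/S₁ = (C_{A,2}/C_{A,1}).
= 0.553/1.82 = 0.304.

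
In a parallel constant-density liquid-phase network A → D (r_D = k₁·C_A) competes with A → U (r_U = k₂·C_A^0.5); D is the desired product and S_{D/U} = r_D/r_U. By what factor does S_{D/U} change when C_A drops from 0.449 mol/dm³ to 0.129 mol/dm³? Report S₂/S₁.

0.536

S_{D/U} = (k₁/k₂)·C_A^0.5, so S₂/S₁ = (C_{A,2}/C_{A,1})^0.5.
= (0.129/0.449)^0.5 = (0.2873)^0.5 = 0.536.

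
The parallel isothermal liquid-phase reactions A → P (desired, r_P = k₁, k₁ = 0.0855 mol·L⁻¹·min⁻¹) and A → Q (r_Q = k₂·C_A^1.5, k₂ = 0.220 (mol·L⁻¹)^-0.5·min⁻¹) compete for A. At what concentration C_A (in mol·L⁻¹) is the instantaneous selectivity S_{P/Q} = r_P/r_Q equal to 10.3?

0.112 mol·L⁻¹

S_{P/Q} = (k₁/k₂)·C_A^-1.5 ⇒ C_A = (S·k₂/k₁)^(1/(-1.5)).
= (10.3×0.220/0.0855)^(-0.6667) = (26.50)^(-0.6667) = 0.112 mol·L⁻¹.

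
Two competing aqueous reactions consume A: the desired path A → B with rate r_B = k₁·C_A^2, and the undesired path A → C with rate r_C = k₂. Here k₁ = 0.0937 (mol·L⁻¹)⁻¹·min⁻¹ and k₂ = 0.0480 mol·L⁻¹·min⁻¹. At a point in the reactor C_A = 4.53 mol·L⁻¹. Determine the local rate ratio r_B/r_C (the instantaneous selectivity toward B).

S_{B/C} = r_B/r_C = (k₁·C_A^2)/(k₂) = (k₁/k₂)·C_A^2.
= (0.0937×4.530^2) / (0.0480) = 1.923/0.04800 = 40.1.
Since the desired path is higher order in A, keeping C_A high (PFR or concentrated feed) favours B.

40.1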